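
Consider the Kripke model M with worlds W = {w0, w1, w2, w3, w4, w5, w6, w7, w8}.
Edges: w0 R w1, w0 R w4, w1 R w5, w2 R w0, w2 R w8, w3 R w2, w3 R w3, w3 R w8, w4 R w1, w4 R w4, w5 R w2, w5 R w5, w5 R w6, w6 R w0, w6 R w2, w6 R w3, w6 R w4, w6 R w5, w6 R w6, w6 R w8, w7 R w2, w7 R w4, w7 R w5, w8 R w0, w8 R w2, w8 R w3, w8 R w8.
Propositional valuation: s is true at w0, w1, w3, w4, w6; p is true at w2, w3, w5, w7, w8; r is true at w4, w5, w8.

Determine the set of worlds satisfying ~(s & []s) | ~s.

w1, w2, w3, w5, w6, w7, w8

Let φ = ~(s & []s) | ~s. Evaluate φ at each world:
  w0 (successors {w1, w4}): φ is false.
  w1 (successors {w5}): φ is true.
  w2 (successors {w0, w8}): φ is true.
  w3 (successors {w2, w3, w8}): φ is true.
  w4 (successors {w1, w4}): φ is false.
  w5 (successors {w2, w5, w6}): φ is true.
  w6 (successors {w0, w2, w3, w4, w5, w6, w8}): φ is true.
  w7 (successors {w2, w4, w5}): φ is true.
  w8 (successors {w0, w2, w3, w8}): φ is true.
For instance, at w0:
  At w0: ~(s & []s) is false, ~s is false, so ~(s & []s) | ~s is false.
    At w0: s & []s is true, so ~(s & []s) is false.
      At w0: s is true, []s is true, so s & []s is true.
Satisfying worlds: {w1, w2, w3, w5, w6, w7, w8}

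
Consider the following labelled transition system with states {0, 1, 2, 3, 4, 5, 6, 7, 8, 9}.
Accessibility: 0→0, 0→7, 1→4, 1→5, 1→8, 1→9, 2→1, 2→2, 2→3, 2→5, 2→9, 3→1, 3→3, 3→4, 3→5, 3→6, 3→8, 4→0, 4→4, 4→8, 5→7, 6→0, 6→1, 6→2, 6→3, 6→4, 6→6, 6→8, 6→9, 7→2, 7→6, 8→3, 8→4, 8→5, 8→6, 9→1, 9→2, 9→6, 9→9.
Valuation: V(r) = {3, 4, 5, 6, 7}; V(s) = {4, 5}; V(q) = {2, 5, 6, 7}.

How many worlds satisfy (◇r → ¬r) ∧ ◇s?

Let φ = (◇r → ¬r) ∧ ◇s. Evaluate φ at each world:
  0 (successors {0, 7}): φ is false.
  1 (successors {4, 5, 8, 9}): φ is true.
  2 (successors {1, 2, 3, 5, 9}): φ is true.
  3 (successors {1, 3, 4, 5, 6, 8}): φ is false.
  4 (successors {0, 4, 8}): φ is false.
  5 (successors {7}): φ is false.
  6 (successors {0, 1, 2, 3, 4, 6, 8, 9}): φ is false.
  7 (successors {2, 6}): φ is false.
  8 (successors {3, 4, 5, 6}): φ is true.
  9 (successors {1, 2, 6, 9}): φ is false.
For instance, at 1:
  At 1: ◇r → ¬r is true, ◇s is true, so (◇r → ¬r) ∧ ◇s is true.
    At 1: ◇r is true, ¬r is true, so ◇r → ¬r is true.
      At 1: ◇r requires r at some successor in {4, 5, 8, 9}.
        r holds at 4, so ◇r is true at 1.
    At 1: ◇s requires s at some successor in {4, 5, 8, 9}.
      s holds at 4, so ◇s is true at 1.
Satisfying worlds: {1, 2, 8}

3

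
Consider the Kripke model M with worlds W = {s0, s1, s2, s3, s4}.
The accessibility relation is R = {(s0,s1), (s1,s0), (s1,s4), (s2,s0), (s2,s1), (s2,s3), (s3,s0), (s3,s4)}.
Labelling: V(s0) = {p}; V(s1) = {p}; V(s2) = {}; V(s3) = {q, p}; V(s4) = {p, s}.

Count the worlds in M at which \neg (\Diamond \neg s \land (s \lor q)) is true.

4

Let φ = \neg (\Diamond \neg s \land (s \lor q)). Evaluate φ at each world:
  s0 (successors {s1}): φ is true.
  s1 (successors {s0, s4}): φ is true.
  s2 (successors {s0, s1, s3}): φ is true.
  s3 (successors {s0, s4}): φ is false.
  s4 (successors ∅): φ is true.
For instance, at s3:
  At s3: \Diamond \neg s \land (s \lor q) is true, so \neg (\Diamond \neg s \land (s \lor q)) is false.
    At s3: \Diamond \neg s is true, s \lor q is true, so \Diamond \neg s \land (s \lor q) is true.
      At s3: \Diamond \neg s requires \neg s at some successor in {s0, s4}.
        \neg s holds at s0, so \Diamond \neg s is true at s3.
Satisfying worlds: {s0, s1, s2, s4}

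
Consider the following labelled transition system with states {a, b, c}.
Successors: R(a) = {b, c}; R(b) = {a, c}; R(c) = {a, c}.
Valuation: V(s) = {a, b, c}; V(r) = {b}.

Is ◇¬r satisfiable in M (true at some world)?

Yes

Recall that ◇ψ holds at a world iff ψ holds at some accessible world.
Let φ = ◇¬r. Evaluate φ at each world:
  a (successors {b, c}): φ is true.
  b (successors {a, c}): φ is true.
  c (successors {a, c}): φ is true.
Detail at a (witness):
  At a: ◇¬r requires ¬r at some successor in {b, c}.
    ¬r holds at c, so ◇¬r is true at a.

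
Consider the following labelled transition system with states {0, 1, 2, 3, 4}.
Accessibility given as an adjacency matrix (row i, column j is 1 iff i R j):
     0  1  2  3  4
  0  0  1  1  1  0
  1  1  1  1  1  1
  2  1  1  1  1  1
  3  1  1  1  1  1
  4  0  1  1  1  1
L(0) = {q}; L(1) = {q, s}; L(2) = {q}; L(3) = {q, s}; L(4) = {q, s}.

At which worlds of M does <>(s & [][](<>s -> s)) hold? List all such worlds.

none

Let φ = <>(s & [][](<>s -> s)). Evaluate φ at each world:
  0 (successors {1, 2, 3}): φ is false.
  1 (successors {0, 1, 2, 3, 4}): φ is false.
  2 (successors {0, 1, 2, 3, 4}): φ is false.
  3 (successors {0, 1, 2, 3, 4}): φ is false.
  4 (successors {1, 2, 3, 4}): φ is false.
For instance, at 0:
  At 0: <>(s & [][](<>s -> s)) requires s & [][](<>s -> s) at some successor in {1, 2, 3}.
    At 1: s & [][](<>s -> s) is false.
    At 2: s & [][](<>s -> s) is false.
    At 3: s & [][](<>s -> s) is false.
  So <>(s & [][](<>s -> s)) is false at 0.
Satisfying worlds: none.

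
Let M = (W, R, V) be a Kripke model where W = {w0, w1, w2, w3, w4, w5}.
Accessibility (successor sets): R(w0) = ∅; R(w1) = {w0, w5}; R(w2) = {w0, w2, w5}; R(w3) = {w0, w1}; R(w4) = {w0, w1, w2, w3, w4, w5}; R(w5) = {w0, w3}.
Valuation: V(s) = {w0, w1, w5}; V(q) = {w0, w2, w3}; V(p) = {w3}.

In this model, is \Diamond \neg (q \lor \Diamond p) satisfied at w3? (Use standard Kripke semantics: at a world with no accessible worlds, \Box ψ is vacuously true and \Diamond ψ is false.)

At w3: \Diamond \neg (q \lor \Diamond p) requires \neg (q \lor \Diamond p) at some successor in {w0, w1}.
  \neg (q \lor \Diamond p) holds at w1, so \Diamond \neg (q \lor \Diamond p) is true at w3.
    At w1: q \lor \Diamond p is false, so \neg (q \lor \Diamond p) is true.
      At w1: q is false, \Diamond p is false, so q \lor \Diamond p is false.

Yes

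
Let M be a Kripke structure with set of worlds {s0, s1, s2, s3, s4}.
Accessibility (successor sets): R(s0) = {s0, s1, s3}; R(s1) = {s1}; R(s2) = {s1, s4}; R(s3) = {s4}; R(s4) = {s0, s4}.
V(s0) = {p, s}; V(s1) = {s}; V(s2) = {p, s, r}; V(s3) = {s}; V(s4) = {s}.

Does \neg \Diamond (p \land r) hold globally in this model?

Yes

Recall that \Diamond ψ holds at a world iff ψ holds at some accessible world.
Let φ = \neg \Diamond (p \land r). Evaluate φ at each world:
  s0 (successors {s0, s1, s3}): φ is true.
  s1 (successors {s1}): φ is true.
  s2 (successors {s1, s4}): φ is true.
  s3 (successors {s4}): φ is true.
  s4 (successors {s0, s4}): φ is true.
For instance, at s2:
  At s2: \Diamond (p \land r) is false, so \neg \Diamond (p \land r) is true.
    At s2: \Diamond (p \land r) requires p \land r at some successor in {s1, s4}.
      At s1: p \land r is false.
      At s4: p \land r is false.
    So \Diamond (p \land r) is false at s2.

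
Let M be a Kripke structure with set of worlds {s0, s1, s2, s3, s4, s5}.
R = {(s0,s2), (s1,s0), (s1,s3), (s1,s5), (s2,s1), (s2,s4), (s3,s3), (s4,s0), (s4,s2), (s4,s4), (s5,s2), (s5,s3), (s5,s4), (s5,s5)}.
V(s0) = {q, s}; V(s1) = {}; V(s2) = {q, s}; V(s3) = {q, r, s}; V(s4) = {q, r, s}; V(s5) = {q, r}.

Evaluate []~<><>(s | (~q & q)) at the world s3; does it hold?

Recall that []ψ holds at a world iff ψ holds at every accessible world, and <>ψ holds iff ψ holds at some accessible world.
At s3: []~<><>(s | (~q & q)) requires ~<><>(s | (~q & q)) at every successor {s3}.
  ~<><>(s | (~q & q)) fails at s3, so []~<><>(s | (~q & q)) is false at s3.
    At s3: <><>(s | (~q & q)) is true, so ~<><>(s | (~q & q)) is false.
      At s3: <><>(s | (~q & q)) requires <>(s | (~q & q)) at some successor in {s3}.
        <>(s | (~q & q)) holds at s3, so <><>(s | (~q & q)) is true at s3.

No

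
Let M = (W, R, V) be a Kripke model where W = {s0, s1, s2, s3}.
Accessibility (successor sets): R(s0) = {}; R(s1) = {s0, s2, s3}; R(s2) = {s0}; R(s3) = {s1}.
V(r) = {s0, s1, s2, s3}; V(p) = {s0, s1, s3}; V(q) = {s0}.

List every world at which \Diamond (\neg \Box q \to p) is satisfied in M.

s1, s2, s3

Let φ = \Diamond (\neg \Box q \to p). Evaluate φ at each world:
  s0 (successors ∅): φ is false.
  s1 (successors {s0, s2, s3}): φ is true.
  s2 (successors {s0}): φ is true.
  s3 (successors {s1}): φ is true.
For instance, at s2:
  At s2: \Diamond (\neg \Box q \to p) requires \neg \Box q \to p at some successor in {s0}.
    \neg \Box q \to p holds at s0, so \Diamond (\neg \Box q \to p) is true at s2.
      At s0: \neg \Box q is false, p is true, so \neg \Box q \to p is true.
Satisfying worlds: {s1, s2, s3}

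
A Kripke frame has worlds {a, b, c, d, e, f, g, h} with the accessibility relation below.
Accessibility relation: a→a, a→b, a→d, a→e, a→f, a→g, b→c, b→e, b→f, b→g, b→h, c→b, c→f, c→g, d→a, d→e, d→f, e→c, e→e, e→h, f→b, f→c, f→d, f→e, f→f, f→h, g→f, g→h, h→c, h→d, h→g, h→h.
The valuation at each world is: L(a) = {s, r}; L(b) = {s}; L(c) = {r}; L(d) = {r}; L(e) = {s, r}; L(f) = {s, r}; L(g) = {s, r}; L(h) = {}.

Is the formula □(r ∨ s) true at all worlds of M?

Recall that □ψ holds at a world iff ψ holds at every accessible world, and ◇ψ holds iff ψ holds at some accessible world.
Let φ = □(r ∨ s). Evaluate φ at each world:
  a (successors {a, b, d, e, f, g}): φ is true.
  b (successors {c, e, f, g, h}): φ is false.
  c (successors {b, f, g}): φ is true.
  d (successors {a, e, f}): φ is true.
  e (successors {c, e, h}): φ is false.
  f (successors {b, c, d, e, f, h}): φ is false.
  g (successors {f, h}): φ is false.
  h (successors {c, d, g, h}): φ is false.
Detail at b (counterexample):
  At b: □(r ∨ s) requires r ∨ s at every successor {c, e, f, g, h}.
    r ∨ s fails at h, so □(r ∨ s) is false at b.

No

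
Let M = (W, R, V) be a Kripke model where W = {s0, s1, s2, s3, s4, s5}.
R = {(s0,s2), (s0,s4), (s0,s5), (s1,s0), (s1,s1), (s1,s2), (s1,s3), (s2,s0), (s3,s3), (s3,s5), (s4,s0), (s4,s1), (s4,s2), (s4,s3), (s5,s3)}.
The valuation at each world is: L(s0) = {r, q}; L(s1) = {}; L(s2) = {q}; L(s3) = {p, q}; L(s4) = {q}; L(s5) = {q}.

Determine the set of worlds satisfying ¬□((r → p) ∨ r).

none

Recall that □ψ holds at a world iff ψ holds at every accessible world, and ◇ψ holds iff ψ holds at some accessible world.
Let φ = ¬□((r → p) ∨ r). Evaluate φ at each world:
  s0 (successors {s2, s4, s5}): φ is false.
  s1 (successors {s0, s1, s2, s3}): φ is false.
  s2 (successors {s0}): φ is false.
  s3 (successors {s3, s5}): φ is false.
  s4 (successors {s0, s1, s2, s3}): φ is false.
  s5 (successors {s3}): φ is false.
For instance, at s5:
  At s5: □((r → p) ∨ r) is true, so ¬□((r → p) ∨ r) is false.
    At s5: □((r → p) ∨ r) requires (r → p) ∨ r at every successor {s3}.
      At s3: (r → p) ∨ r is true.
    So □((r → p) ∨ r) is true at s5.
Satisfying worlds: none.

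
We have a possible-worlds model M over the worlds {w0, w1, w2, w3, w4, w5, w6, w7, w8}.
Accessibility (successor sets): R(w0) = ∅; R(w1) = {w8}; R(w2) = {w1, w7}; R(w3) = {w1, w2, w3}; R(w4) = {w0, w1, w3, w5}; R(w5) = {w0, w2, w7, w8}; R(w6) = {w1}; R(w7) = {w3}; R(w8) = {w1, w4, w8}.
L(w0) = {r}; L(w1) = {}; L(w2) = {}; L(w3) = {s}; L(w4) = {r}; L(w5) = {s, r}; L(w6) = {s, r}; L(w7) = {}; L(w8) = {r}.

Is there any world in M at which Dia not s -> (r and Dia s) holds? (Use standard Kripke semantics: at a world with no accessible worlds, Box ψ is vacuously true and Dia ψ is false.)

Yes

Recall that Dia ψ holds at a world iff ψ holds at some accessible world.
Let φ = Dia not s -> (r and Dia s). Evaluate φ at each world:
  w0 (successors ∅): φ is true.
  w1 (successors {w8}): φ is false.
  w2 (successors {w1, w7}): φ is false.
  w3 (successors {w1, w2, w3}): φ is false.
  w4 (successors {w0, w1, w3, w5}): φ is true.
  w5 (successors {w0, w2, w7, w8}): φ is false.
  w6 (successors {w1}): φ is false.
  w7 (successors {w3}): φ is true.
  w8 (successors {w1, w4, w8}): φ is false.
Detail at w0 (witness):
  At w0: Dia not s is false, r and Dia s is false, so Dia not s -> (r and Dia s) is true.
    At w0: no accessible worlds, so Dia not s is false.
    At w0: r is true, Dia s is false, so r and Dia s is false.
      At w0: no accessible worlds, so Dia s is false.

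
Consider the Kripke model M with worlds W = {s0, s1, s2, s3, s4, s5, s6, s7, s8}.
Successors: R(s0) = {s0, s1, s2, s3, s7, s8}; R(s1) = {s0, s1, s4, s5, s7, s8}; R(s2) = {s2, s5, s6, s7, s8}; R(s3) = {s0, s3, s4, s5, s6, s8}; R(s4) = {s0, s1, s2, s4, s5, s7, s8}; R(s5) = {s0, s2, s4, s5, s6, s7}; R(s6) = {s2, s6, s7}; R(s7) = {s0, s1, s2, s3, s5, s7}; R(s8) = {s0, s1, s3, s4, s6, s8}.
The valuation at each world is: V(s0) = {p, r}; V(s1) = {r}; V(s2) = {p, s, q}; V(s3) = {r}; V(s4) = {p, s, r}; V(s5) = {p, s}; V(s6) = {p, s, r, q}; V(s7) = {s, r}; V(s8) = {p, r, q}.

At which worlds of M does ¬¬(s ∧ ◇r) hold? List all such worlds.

s2, s4, s5, s6, s7

Let φ = ¬¬(s ∧ ◇r). Evaluate φ at each world:
  s0 (successors {s0, s1, s2, s3, s7, s8}): φ is false.
  s1 (successors {s0, s1, s4, s5, s7, s8}): φ is false.
  s2 (successors {s2, s5, s6, s7, s8}): φ is true.
  s3 (successors {s0, s3, s4, s5, s6, s8}): φ is false.
  s4 (successors {s0, s1, s2, s4, s5, s7, s8}): φ is true.
  s5 (successors {s0, s2, s4, s5, s6, s7}): φ is true.
  s6 (successors {s2, s6, s7}): φ is true.
  s7 (successors {s0, s1, s2, s3, s5, s7}): φ is true.
  s8 (successors {s0, s1, s3, s4, s6, s8}): φ is false.
For instance, at s3:
  At s3: ¬(s ∧ ◇r) is true, so ¬¬(s ∧ ◇r) is false.
    At s3: s ∧ ◇r is false, so ¬(s ∧ ◇r) is true.
      At s3: s is false, ◇r is true, so s ∧ ◇r is false.
Satisfying worlds: {s2, s4, s5, s6, s7}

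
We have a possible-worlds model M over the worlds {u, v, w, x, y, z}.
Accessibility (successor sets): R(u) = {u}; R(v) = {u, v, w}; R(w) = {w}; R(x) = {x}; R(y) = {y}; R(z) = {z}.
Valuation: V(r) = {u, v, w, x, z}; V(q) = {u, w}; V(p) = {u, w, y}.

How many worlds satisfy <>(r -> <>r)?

6

Let φ = <>(r -> <>r). Evaluate φ at each world:
  u (successors {u}): φ is true.
  v (successors {u, v, w}): φ is true.
  w (successors {w}): φ is true.
  x (successors {x}): φ is true.
  y (successors {y}): φ is true.
  z (successors {z}): φ is true.
For instance, at u:
  At u: <>(r -> <>r) requires r -> <>r at some successor in {u}.
    r -> <>r holds at u, so <>(r -> <>r) is true at u.
      At u: r is true, <>r is true, so r -> <>r is true.
Satisfying worlds: {u, v, w, x, y, z}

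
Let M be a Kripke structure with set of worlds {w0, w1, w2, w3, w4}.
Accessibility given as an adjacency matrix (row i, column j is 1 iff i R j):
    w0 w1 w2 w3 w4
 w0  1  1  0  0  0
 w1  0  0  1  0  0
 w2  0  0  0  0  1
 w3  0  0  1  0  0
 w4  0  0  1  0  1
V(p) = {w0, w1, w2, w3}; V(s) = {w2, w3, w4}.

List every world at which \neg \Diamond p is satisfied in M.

Let φ = \neg \Diamond p. Evaluate φ at each world:
  w0 (successors {w0, w1}): φ is false.
  w1 (successors {w2}): φ is false.
  w2 (successors {w4}): φ is true.
  w3 (successors {w2}): φ is false.
  w4 (successors {w2, w4}): φ is false.
For instance, at w0:
  At w0: \Diamond p is true, so \neg \Diamond p is false.
    At w0: \Diamond p requires p at some successor in {w0, w1}.
      p holds at w0, so \Diamond p is true at w0.
Satisfying worlds: {w2}

w2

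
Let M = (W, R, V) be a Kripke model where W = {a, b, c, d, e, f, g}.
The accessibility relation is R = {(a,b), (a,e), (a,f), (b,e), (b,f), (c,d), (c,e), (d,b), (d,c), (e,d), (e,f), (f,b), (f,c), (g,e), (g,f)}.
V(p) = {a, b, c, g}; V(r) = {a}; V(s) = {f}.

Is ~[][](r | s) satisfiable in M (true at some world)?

Yes

Let φ = ~[][](r | s). Evaluate φ at each world:
  a (successors {b, e, f}): φ is true.
  b (successors {e, f}): φ is true.
  c (successors {d, e}): φ is true.
  d (successors {b, c}): φ is true.
  e (successors {d, f}): φ is true.
  f (successors {b, c}): φ is true.
  g (successors {e, f}): φ is true.
Detail at a (witness):
  At a: [][](r | s) is false, so ~[][](r | s) is true.
    At a: [][](r | s) requires [](r | s) at every successor {b, e, f}.
      [](r | s) fails at b, so [][](r | s) is false at a.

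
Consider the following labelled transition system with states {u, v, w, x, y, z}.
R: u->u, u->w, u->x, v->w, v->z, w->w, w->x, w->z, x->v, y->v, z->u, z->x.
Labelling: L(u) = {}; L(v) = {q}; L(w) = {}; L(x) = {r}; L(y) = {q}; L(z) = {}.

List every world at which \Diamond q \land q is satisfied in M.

y

Let φ = \Diamond q \land q. Evaluate φ at each world:
  u (successors {u, w, x}): φ is false.
  v (successors {w, z}): φ is false.
  w (successors {w, x, z}): φ is false.
  x (successors {v}): φ is false.
  y (successors {v}): φ is true.
  z (successors {u, x}): φ is false.
For instance, at y:
  At y: \Diamond q is true, q is true, so \Diamond q \land q is true.
    At y: \Diamond q requires q at some successor in {v}.
      q holds at v, so \Diamond q is true at y.
Satisfying worlds: {y}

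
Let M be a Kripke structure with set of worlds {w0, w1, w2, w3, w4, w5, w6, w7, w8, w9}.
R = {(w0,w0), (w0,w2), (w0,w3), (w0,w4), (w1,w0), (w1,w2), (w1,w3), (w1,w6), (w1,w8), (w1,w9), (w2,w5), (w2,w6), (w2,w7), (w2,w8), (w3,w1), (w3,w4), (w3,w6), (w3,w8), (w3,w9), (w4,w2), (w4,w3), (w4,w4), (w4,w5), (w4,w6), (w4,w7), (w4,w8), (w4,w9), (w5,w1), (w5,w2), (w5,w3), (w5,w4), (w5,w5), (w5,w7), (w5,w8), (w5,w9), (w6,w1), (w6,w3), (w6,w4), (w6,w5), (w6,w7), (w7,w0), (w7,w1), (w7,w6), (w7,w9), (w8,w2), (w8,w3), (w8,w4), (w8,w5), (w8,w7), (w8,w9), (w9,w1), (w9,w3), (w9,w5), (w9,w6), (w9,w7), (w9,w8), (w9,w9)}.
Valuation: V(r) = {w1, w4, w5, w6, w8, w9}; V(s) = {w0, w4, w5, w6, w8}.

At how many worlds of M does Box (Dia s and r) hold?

1

Let φ = Box (Dia s and r). Evaluate φ at each world:
  w0 (successors {w0, w2, w3, w4}): φ is false.
  w1 (successors {w0, w2, w3, w6, w8, w9}): φ is false.
  w2 (successors {w5, w6, w7, w8}): φ is false.
  w3 (successors {w1, w4, w6, w8, w9}): φ is true.
  w4 (successors {w2, w3, w4, w5, w6, w7, w8, w9}): φ is false.
  w5 (successors {w1, w2, w3, w4, w5, w7, w8, w9}): φ is false.
  w6 (successors {w1, w3, w4, w5, w7}): φ is false.
  w7 (successors {w0, w1, w6, w9}): φ is false.
  w8 (successors {w2, w3, w4, w5, w7, w9}): φ is false.
  w9 (successors {w1, w3, w5, w6, w7, w8, w9}): φ is false.
For instance, at w2:
  At w2: Box (Dia s and r) requires Dia s and r at every successor {w5, w6, w7, w8}.
    Dia s and r fails at w7, so Box (Dia s and r) is false at w2.
      At w7: Dia s is true, r is false, so Dia s and r is false.
Satisfying worlds: {w3}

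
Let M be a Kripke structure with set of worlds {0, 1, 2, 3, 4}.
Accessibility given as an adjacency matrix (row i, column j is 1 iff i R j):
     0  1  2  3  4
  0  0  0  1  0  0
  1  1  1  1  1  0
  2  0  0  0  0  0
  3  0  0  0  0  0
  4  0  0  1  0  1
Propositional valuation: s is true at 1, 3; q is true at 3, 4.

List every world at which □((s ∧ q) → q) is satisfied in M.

0, 1, 2, 3, 4

Let φ = □((s ∧ q) → q). Evaluate φ at each world:
  0 (successors {2}): φ is true.
  1 (successors {0, 1, 2, 3}): φ is true.
  2 (successors ∅): φ is true.
  3 (successors ∅): φ is true.
  4 (successors {2, 4}): φ is true.
For instance, at 1:
  At 1: □((s ∧ q) → q) requires (s ∧ q) → q at every successor {0, 1, 2, 3}.
    At 0: (s ∧ q) → q is true.
    At 1: (s ∧ q) → q is true.
    At 2: (s ∧ q) → q is true.
    At 3: (s ∧ q) → q is true.
  So □((s ∧ q) → q) is true at 1.
Satisfying worlds: {0, 1, 2, 3, 4}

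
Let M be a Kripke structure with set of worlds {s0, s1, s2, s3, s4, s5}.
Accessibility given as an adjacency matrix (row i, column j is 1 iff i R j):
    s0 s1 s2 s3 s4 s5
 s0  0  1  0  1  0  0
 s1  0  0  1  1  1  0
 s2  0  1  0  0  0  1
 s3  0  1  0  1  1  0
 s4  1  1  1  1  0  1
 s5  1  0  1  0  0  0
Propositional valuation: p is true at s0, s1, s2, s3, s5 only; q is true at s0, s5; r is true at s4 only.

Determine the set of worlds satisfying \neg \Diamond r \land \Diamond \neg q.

Let φ = \neg \Diamond r \land \Diamond \neg q. Evaluate φ at each world:
  s0 (successors {s1, s3}): φ is true.
  s1 (successors {s2, s3, s4}): φ is false.
  s2 (successors {s1, s5}): φ is true.
  s3 (successors {s1, s3, s4}): φ is false.
  s4 (successors {s0, s1, s2, s3, s5}): φ is true.
  s5 (successors {s0, s2}): φ is true.
For instance, at s3:
  At s3: \neg \Diamond r is false, \Diamond \neg q is true, so \neg \Diamond r \land \Diamond \neg q is false.
    At s3: \Diamond r is true, so \neg \Diamond r is false.
      At s3: \Diamond r requires r at some successor in {s1, s3, s4}.
        r holds at s4, so \Diamond r is true at s3.
    At s3: \Diamond \neg q requires \neg q at some successor in {s1, s3, s4}.
      \neg q holds at s1, so \Diamond \neg q is true at s3.
Satisfying worlds: {s0, s2, s4, s5}

s0, s2, s4, s5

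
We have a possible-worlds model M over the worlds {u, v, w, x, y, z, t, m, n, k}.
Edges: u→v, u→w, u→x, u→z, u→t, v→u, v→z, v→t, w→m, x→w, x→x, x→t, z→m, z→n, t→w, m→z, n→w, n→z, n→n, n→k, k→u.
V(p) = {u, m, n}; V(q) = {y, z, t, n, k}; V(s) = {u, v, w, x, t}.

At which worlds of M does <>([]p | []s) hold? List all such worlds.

u, v, x, t, m, n

Let φ = <>([]p | []s). Evaluate φ at each world:
  u (successors {v, w, x, z, t}): φ is true.
  v (successors {u, z, t}): φ is true.
  w (successors {m}): φ is false.
  x (successors {w, x, t}): φ is true.
  y (successors ∅): φ is false.
  z (successors {m, n}): φ is false.
  t (successors {w}): φ is true.
  m (successors {z}): φ is true.
  n (successors {w, z, n, k}): φ is true.
  k (successors {u}): φ is false.
For instance, at x:
  At x: <>([]p | []s) requires []p | []s at some successor in {w, x, t}.
    []p | []s holds at w, so <>([]p | []s) is true at x.
      At w: []p is true, []s is false, so []p | []s is true.
Satisfying worlds: {u, v, x, t, m, n}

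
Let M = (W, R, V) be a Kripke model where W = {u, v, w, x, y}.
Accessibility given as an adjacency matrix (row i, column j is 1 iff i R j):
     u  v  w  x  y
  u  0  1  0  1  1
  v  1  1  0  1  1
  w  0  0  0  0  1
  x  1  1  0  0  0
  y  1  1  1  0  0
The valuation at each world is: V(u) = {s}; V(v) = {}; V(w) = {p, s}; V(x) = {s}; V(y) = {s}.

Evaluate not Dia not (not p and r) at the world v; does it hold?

At v: Dia not (not p and r) is true, so not Dia not (not p and r) is false.
  At v: Dia not (not p and r) requires not (not p and r) at some successor in {u, v, x, y}.
    not (not p and r) holds at u, so Dia not (not p and r) is true at v.

No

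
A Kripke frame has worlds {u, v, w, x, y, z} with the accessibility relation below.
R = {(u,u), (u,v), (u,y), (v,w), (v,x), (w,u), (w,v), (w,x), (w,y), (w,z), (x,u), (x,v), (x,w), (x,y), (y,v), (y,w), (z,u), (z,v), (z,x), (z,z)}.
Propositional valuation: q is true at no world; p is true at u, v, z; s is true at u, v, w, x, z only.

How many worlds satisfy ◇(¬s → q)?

Let φ = ◇(¬s → q). Evaluate φ at each world:
  u (successors {u, v, y}): φ is true.
  v (successors {w, x}): φ is true.
  w (successors {u, v, x, y, z}): φ is true.
  x (successors {u, v, w, y}): φ is true.
  y (successors {v, w}): φ is true.
  z (successors {u, v, x, z}): φ is true.
For instance, at v:
  At v: ◇(¬s → q) requires ¬s → q at some successor in {w, x}.
    ¬s → q holds at w, so ◇(¬s → q) is true at v.
Satisfying worlds: {u, v, w, x, y, z}

6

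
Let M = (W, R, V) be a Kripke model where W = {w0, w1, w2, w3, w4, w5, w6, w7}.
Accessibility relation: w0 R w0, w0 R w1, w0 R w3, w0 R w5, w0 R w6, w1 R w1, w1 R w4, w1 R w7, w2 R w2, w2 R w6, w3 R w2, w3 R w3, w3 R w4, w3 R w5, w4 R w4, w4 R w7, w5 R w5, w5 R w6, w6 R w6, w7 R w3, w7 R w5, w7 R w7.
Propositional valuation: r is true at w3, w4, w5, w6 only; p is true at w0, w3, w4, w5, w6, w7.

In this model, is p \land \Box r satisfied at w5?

Yes

At w5: p is true, \Box r is true, so p \land \Box r is true.
  At w5: \Box r requires r at every successor {w5, w6}.
    At w5: r is true.
    At w6: r is true.
  So \Box r is true at w5.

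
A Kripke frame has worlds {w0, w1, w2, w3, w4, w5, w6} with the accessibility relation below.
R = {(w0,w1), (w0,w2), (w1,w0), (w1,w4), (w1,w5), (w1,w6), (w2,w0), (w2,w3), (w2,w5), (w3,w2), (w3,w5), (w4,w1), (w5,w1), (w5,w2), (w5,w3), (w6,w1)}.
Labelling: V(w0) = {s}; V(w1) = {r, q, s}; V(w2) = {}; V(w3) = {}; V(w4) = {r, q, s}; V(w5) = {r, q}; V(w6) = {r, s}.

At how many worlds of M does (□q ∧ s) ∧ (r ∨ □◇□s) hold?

2

Let φ = (□q ∧ s) ∧ (r ∨ □◇□s). Evaluate φ at each world:
  w0 (successors {w1, w2}): φ is false.
  w1 (successors {w0, w4, w5, w6}): φ is false.
  w2 (successors {w0, w3, w5}): φ is false.
  w3 (successors {w2, w5}): φ is false.
  w4 (successors {w1}): φ is true.
  w5 (successors {w1, w2, w3}): φ is false.
  w6 (successors {w1}): φ is true.
For instance, at w5:
  At w5: □q ∧ s is false, r ∨ □◇□s is true, so (□q ∧ s) ∧ (r ∨ □◇□s) is false.
    At w5: □q is false, s is false, so □q ∧ s is false.
      At w5: □q requires q at every successor {w1, w2, w3}.
        q fails at w2, so □q is false at w5.
    At w5: r is true, □◇□s is false, so r ∨ □◇□s is true.
      At w5: □◇□s requires ◇□s at every successor {w1, w2, w3}.
        ◇□s fails at w2, so □◇□s is false at w5.
Satisfying worlds: {w4, w6}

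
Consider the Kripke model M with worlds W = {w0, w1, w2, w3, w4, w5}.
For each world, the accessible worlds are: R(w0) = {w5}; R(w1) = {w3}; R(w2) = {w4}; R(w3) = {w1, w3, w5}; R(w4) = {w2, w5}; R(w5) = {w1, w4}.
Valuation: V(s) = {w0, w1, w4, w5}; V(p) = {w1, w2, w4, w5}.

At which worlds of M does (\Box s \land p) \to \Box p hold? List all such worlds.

w0, w1, w2, w3, w4, w5

Recall that \Box ψ holds at a world iff ψ holds at every accessible world, and \Diamond ψ holds iff ψ holds at some accessible world.
Let φ = (\Box s \land p) \to \Box p. Evaluate φ at each world:
  w0 (successors {w5}): φ is true.
  w1 (successors {w3}): φ is true.
  w2 (successors {w4}): φ is true.
  w3 (successors {w1, w3, w5}): φ is true.
  w4 (successors {w2, w5}): φ is true.
  w5 (successors {w1, w4}): φ is true.
For instance, at w1:
  At w1: \Box s \land p is false, \Box p is false, so (\Box s \land p) \to \Box p is true.
    At w1: \Box s is false, p is true, so \Box s \land p is false.
      At w1: \Box s requires s at every successor {w3}.
        s fails at w3, so \Box s is false at w1.
    At w1: \Box p requires p at every successor {w3}.
      p fails at w3, so \Box p is false at w1.
Satisfying worlds: {w0, w1, w2, w3, w4, w5}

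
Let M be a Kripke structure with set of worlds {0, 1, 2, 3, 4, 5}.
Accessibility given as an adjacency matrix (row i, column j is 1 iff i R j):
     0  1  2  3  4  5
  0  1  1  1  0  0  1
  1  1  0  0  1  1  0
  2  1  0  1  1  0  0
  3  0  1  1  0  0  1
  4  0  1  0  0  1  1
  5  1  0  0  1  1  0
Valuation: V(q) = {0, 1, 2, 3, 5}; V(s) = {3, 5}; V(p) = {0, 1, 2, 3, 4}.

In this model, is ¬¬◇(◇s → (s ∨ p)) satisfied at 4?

Yes

At 4: ¬◇(◇s → (s ∨ p)) is false, so ¬¬◇(◇s → (s ∨ p)) is true.
  At 4: ◇(◇s → (s ∨ p)) is true, so ¬◇(◇s → (s ∨ p)) is false.
    At 4: ◇(◇s → (s ∨ p)) requires ◇s → (s ∨ p) at some successor in {1, 4, 5}.
      ◇s → (s ∨ p) holds at 1, so ◇(◇s → (s ∨ p)) is true at 4.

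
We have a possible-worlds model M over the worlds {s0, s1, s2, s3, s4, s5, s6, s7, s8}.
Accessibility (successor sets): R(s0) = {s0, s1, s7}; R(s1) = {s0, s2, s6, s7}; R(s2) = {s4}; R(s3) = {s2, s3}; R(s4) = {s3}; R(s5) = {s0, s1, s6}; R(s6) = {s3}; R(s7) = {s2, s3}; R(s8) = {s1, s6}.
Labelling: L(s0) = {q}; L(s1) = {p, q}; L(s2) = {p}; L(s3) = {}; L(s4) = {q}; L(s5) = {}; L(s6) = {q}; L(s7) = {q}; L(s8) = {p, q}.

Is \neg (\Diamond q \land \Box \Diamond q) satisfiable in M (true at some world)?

Yes

Let φ = \neg (\Diamond q \land \Box \Diamond q). Evaluate φ at each world:
  s0 (successors {s0, s1, s7}): φ is true.
  s1 (successors {s0, s2, s6, s7}): φ is true.
  s2 (successors {s4}): φ is true.
  s3 (successors {s2, s3}): φ is true.
  s4 (successors {s3}): φ is true.
  s5 (successors {s0, s1, s6}): φ is true.
  s6 (successors {s3}): φ is true.
  s7 (successors {s2, s3}): φ is true.
  s8 (successors {s1, s6}): φ is true.
Detail at s0 (witness):
  At s0: \Diamond q \land \Box \Diamond q is false, so \neg (\Diamond q \land \Box \Diamond q) is true.
    At s0: \Diamond q is true, \Box \Diamond q is false, so \Diamond q \land \Box \Diamond q is false.
      At s0: \Diamond q requires q at some successor in {s0, s1, s7}.
        q holds at s0, so \Diamond q is true at s0.
      At s0: \Box \Diamond q requires \Diamond q at every successor {s0, s1, s7}.
        \Diamond q fails at s7, so \Box \Diamond q is false at s0.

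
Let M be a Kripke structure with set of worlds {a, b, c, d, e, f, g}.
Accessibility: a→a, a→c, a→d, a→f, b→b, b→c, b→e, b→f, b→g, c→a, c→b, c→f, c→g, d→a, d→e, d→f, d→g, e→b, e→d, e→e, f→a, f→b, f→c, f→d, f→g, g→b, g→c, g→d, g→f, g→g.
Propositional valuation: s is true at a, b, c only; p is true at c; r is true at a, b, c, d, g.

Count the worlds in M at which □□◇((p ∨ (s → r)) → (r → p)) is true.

Let φ = □□◇((p ∨ (s → r)) → (r → p)). Evaluate φ at each world:
  a (successors {a, c, d, f}): φ is true.
  b (successors {b, c, e, f, g}): φ is true.
  c (successors {a, b, f, g}): φ is true.
  d (successors {a, e, f, g}): φ is true.
  e (successors {b, d, e}): φ is true.
  f (successors {a, b, c, d, g}): φ is true.
  g (successors {b, c, d, f, g}): φ is true.
For instance, at e:
  At e: □□◇((p ∨ (s → r)) → (r → p)) requires □◇((p ∨ (s → r)) → (r → p)) at every successor {b, d, e}.
      At b: □◇((p ∨ (s → r)) → (r → p)) requires ◇((p ∨ (s → r)) → (r → p)) at every successor {b, c, e, f, g}.
        At b: ◇((p ∨ (s → r)) → (r → p)) is true.
        At c: ◇((p ∨ (s → r)) → (r → p)) is true.
        At e: ◇((p ∨ (s → r)) → (r → p)) is true.
        At f: ◇((p ∨ (s → r)) → (r → p)) is true.
        At g: ◇((p ∨ (s → r)) → (r → p)) is true.
      So □◇((p ∨ (s → r)) → (r → p)) is true at b.
      At d: □◇((p ∨ (s → r)) → (r → p)) requires ◇((p ∨ (s → r)) → (r → p)) at every successor {a, e, f, g}.
        At a: ◇((p ∨ (s → r)) → (r → p)) is true.
        At e: ◇((p ∨ (s → r)) → (r → p)) is true.
        At f: ◇((p ∨ (s → r)) → (r → p)) is true.
        At g: ◇((p ∨ (s → r)) → (r → p)) is true.
      So □◇((p ∨ (s → r)) → (r → p)) is true at d.
      At e: □◇((p ∨ (s → r)) → (r → p)) requires ◇((p ∨ (s → r)) → (r → p)) at every successor {b, d, e}.
        At b: ◇((p ∨ (s → r)) → (r → p)) is true.
        At d: ◇((p ∨ (s → r)) → (r → p)) is true.
        At e: ◇((p ∨ (s → r)) → (r → p)) is true.
      So □◇((p ∨ (s → r)) → (r → p)) is true at e.
  So □□◇((p ∨ (s → r)) → (r → p)) is true at e.
Satisfying worlds: {a, b, c, d, e, f, g}

7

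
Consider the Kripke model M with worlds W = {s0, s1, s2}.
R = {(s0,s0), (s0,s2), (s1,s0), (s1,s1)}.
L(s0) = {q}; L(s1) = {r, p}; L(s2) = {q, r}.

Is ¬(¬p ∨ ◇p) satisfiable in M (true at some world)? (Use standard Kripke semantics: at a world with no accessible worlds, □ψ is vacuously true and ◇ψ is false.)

Let φ = ¬(¬p ∨ ◇p). Evaluate φ at each world:
  s0 (successors {s0, s2}): φ is false.
  s1 (successors {s0, s1}): φ is false.
  s2 (successors ∅): φ is false.
For instance, at s1:
  At s1: ¬p ∨ ◇p is true, so ¬(¬p ∨ ◇p) is false.
    At s1: ¬p is false, ◇p is true, so ¬p ∨ ◇p is true.
      At s1: ◇p requires p at some successor in {s0, s1}.
        p holds at s1, so ◇p is true at s1.

No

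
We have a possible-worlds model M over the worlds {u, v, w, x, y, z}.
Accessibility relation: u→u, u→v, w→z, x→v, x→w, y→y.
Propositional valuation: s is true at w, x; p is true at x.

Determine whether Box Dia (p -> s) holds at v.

At v: no accessible worlds, so Box Dia (p -> s) holds vacuously.

Yes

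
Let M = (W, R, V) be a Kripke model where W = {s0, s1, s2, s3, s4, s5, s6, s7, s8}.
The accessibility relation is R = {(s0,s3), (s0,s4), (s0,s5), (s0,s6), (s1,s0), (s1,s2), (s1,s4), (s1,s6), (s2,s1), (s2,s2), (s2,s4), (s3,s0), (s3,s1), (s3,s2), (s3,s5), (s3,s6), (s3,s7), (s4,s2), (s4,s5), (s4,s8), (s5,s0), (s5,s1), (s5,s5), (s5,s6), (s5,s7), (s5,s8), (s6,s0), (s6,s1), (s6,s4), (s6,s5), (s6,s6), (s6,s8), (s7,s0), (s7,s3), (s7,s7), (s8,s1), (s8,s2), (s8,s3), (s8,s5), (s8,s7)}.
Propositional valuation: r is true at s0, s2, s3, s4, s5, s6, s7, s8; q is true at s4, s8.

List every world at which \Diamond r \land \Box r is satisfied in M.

s0, s1, s4, s7

Let φ = \Diamond r \land \Box r. Evaluate φ at each world:
  s0 (successors {s3, s4, s5, s6}): φ is true.
  s1 (successors {s0, s2, s4, s6}): φ is true.
  s2 (successors {s1, s2, s4}): φ is false.
  s3 (successors {s0, s1, s2, s5, s6, s7}): φ is false.
  s4 (successors {s2, s5, s8}): φ is true.
  s5 (successors {s0, s1, s5, s6, s7, s8}): φ is false.
  s6 (successors {s0, s1, s4, s5, s6, s8}): φ is false.
  s7 (successors {s0, s3, s7}): φ is true.
  s8 (successors {s1, s2, s3, s5, s7}): φ is false.
For instance, at s0:
  At s0: \Diamond r is true, \Box r is true, so \Diamond r \land \Box r is true.
    At s0: \Diamond r requires r at some successor in {s3, s4, s5, s6}.
      r holds at s3, so \Diamond r is true at s0.
    At s0: \Box r requires r at every successor {s3, s4, s5, s6}.
      At s3: r is true.
      At s4: r is true.
      At s5: r is true.
      At s6: r is true.
    So \Box r is true at s0.
Satisfying worlds: {s0, s1, s4, s7}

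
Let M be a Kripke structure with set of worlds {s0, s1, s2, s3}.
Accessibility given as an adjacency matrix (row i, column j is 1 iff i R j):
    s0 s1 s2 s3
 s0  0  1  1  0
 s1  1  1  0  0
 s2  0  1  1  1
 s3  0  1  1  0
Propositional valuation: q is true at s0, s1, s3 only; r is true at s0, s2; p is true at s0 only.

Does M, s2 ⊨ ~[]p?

At s2: []p is false, so ~[]p is true.
  At s2: []p requires p at every successor {s1, s2, s3}.
    p fails at s1, so []p is false at s2.

Yes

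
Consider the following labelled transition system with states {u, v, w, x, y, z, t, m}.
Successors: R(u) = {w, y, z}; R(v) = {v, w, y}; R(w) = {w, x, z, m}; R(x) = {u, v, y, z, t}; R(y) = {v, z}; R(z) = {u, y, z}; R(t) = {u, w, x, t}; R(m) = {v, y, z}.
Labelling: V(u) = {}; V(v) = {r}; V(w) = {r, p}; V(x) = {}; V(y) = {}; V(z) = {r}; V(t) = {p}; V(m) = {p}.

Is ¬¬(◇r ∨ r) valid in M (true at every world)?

Recall that ◇ψ holds at a world iff ψ holds at some accessible world.
Let φ = ¬¬(◇r ∨ r). Evaluate φ at each world:
  u (successors {w, y, z}): φ is true.
  v (successors {v, w, y}): φ is true.
  w (successors {w, x, z, m}): φ is true.
  x (successors {u, v, y, z, t}): φ is true.
  y (successors {v, z}): φ is true.
  z (successors {u, y, z}): φ is true.
  t (successors {u, w, x, t}): φ is true.
  m (successors {v, y, z}): φ is true.
For instance, at m:
  At m: ¬(◇r ∨ r) is false, so ¬¬(◇r ∨ r) is true.
    At m: ◇r ∨ r is true, so ¬(◇r ∨ r) is false.
      At m: ◇r is true, r is false, so ◇r ∨ r is true.

Yes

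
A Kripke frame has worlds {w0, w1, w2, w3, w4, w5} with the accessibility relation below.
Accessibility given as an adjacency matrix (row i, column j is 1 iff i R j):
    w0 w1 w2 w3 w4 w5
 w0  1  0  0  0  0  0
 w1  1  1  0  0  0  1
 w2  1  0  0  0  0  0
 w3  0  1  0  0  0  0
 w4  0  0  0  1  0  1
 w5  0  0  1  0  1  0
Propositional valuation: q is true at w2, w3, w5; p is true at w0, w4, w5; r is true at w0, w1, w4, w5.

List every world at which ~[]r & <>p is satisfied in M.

Let φ = ~[]r & <>p. Evaluate φ at each world:
  w0 (successors {w0}): φ is false.
  w1 (successors {w0, w1, w5}): φ is false.
  w2 (successors {w0}): φ is false.
  w3 (successors {w1}): φ is false.
  w4 (successors {w3, w5}): φ is true.
  w5 (successors {w2, w4}): φ is true.
For instance, at w0:
  At w0: ~[]r is false, <>p is true, so ~[]r & <>p is false.
    At w0: []r is true, so ~[]r is false.
      At w0: []r requires r at every successor {w0}.
        At w0: r is true.
      So []r is true at w0.
    At w0: <>p requires p at some successor in {w0}.
      p holds at w0, so <>p is true at w0.
Satisfying worlds: {w4, w5}

w4, w5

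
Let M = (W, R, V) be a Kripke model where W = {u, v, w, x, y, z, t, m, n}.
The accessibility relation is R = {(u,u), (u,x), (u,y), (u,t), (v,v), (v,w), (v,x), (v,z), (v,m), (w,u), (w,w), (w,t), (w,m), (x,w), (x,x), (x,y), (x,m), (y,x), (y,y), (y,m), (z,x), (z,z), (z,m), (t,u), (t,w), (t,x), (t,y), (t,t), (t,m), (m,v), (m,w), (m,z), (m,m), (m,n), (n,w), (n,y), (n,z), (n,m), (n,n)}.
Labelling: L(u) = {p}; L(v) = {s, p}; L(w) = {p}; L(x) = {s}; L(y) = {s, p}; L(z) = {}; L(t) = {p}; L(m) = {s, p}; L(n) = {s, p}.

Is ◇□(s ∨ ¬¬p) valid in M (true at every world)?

Yes

Recall that □ψ holds at a world iff ψ holds at every accessible world, and ◇ψ holds iff ψ holds at some accessible world.
Let φ = ◇□(s ∨ ¬¬p). Evaluate φ at each world:
  u (successors {u, x, y, t}): φ is true.
  v (successors {v, w, x, z, m}): φ is true.
  w (successors {u, w, t, m}): φ is true.
  x (successors {w, x, y, m}): φ is true.
  y (successors {x, y, m}): φ is true.
  z (successors {x, z, m}): φ is true.
  t (successors {u, w, x, y, t, m}): φ is true.
  m (successors {v, w, z, m, n}): φ is true.
  n (successors {w, y, z, m, n}): φ is true.
For instance, at y:
  At y: ◇□(s ∨ ¬¬p) requires □(s ∨ ¬¬p) at some successor in {x, y, m}.
    □(s ∨ ¬¬p) holds at x, so ◇□(s ∨ ¬¬p) is true at y.
      At x: □(s ∨ ¬¬p) requires s ∨ ¬¬p at every successor {w, x, y, m}.
        At w: s ∨ ¬¬p is true.
        At x: s ∨ ¬¬p is true.
        At y: s ∨ ¬¬p is true.
        At m: s ∨ ¬¬p is true.
      So □(s ∨ ¬¬p) is true at x.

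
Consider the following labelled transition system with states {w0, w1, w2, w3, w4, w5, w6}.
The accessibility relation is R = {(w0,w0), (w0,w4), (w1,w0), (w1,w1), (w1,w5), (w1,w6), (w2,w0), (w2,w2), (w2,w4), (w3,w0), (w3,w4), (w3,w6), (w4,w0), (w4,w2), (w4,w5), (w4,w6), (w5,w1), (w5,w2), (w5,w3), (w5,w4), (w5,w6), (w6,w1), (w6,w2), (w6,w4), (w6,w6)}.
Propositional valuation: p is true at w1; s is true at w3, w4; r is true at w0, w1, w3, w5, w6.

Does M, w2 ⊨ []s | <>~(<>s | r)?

Yes

At w2: []s is false, <>~(<>s | r) is true, so []s | <>~(<>s | r) is true.
  At w2: []s requires s at every successor {w0, w2, w4}.
    s fails at w0, so []s is false at w2.
  At w2: <>~(<>s | r) requires ~(<>s | r) at some successor in {w0, w2, w4}.
    ~(<>s | r) holds at w4, so <>~(<>s | r) is true at w2.
      At w4: <>s | r is false, so ~(<>s | r) is true.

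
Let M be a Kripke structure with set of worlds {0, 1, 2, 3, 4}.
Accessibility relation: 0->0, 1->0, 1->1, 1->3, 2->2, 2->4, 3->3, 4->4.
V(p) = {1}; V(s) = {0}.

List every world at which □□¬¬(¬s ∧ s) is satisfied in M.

Let φ = □□¬¬(¬s ∧ s). Evaluate φ at each world:
  0 (successors {0}): φ is false.
  1 (successors {0, 1, 3}): φ is false.
  2 (successors {2, 4}): φ is false.
  3 (successors {3}): φ is false.
  4 (successors {4}): φ is false.
For instance, at 2:
  At 2: □□¬¬(¬s ∧ s) requires □¬¬(¬s ∧ s) at every successor {2, 4}.
    □¬¬(¬s ∧ s) fails at 2, so □□¬¬(¬s ∧ s) is false at 2.
      At 2: □¬¬(¬s ∧ s) requires ¬¬(¬s ∧ s) at every successor {2, 4}.
        ¬¬(¬s ∧ s) fails at 2, so □¬¬(¬s ∧ s) is false at 2.
Satisfying worlds: none.

none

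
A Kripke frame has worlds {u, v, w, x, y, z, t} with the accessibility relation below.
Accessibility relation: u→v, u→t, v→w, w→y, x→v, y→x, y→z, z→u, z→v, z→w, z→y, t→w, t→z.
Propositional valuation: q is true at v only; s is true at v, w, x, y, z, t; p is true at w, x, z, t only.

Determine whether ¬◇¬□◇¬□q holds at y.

Yes

Recall that □ψ holds at a world iff ψ holds at every accessible world, and ◇ψ holds iff ψ holds at some accessible world.
At y: ◇¬□◇¬□q is false, so ¬◇¬□◇¬□q is true.
  At y: ◇¬□◇¬□q requires ¬□◇¬□q at some successor in {x, z}.
    At x: ¬□◇¬□q is false.
    At z: ¬□◇¬□q is false.
  So ◇¬□◇¬□q is false at y.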